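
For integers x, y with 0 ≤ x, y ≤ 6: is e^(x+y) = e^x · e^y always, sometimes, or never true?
The identity holds for every pair in the range. For instance at (x, y) = (4, 3): both sides equal e^7 ≈ 1097.

Answer: Always true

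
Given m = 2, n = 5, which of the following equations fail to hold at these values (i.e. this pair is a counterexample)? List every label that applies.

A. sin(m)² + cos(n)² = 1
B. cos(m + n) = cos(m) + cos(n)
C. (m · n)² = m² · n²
A, B

Evaluating each claim at the given values:
A. LHS = cos(5)² + sin(2)² ≈ 0.9073, RHS = 1 → fails here (LHS ≠ RHS)
B. LHS = cos(7) ≈ 0.7539, RHS = cos(2) + cos(5) ≈ -0.1325 → fails here (LHS ≠ RHS)
C. LHS = 100, RHS = 100 → holds here (LHS = RHS)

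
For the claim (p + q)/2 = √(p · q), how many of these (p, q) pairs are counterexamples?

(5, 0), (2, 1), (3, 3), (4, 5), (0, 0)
3

Testing each pair:
(5, 0): LHS = 5/2, RHS = 0 → counterexample
(2, 1): LHS = 3/2, RHS = √(2) ≈ 1.414 → counterexample
(3, 3): LHS = 3, RHS = 3 → satisfies claim
(4, 5): LHS = 9/2, RHS = 2·√(5) ≈ 4.472 → counterexample
(0, 0): LHS = 0, RHS = 0 → satisfies claim

That makes 3 counterexamples.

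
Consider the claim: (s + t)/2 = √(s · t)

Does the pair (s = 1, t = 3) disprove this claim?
Yes

Substituting s = 1, t = 3:
LHS = (1 + 3)/2 = 2
RHS = √(1 · 3) = √(3) ≈ 1.732

Since LHS ≠ RHS, this pair disproves the claim.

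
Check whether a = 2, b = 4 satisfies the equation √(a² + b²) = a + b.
Substituting a = 2, b = 4:

LHS = √(2² + 4²) = 2·√(5) ≈ 4.472
RHS = 2 + 4 = 6

LHS ≠ RHS, so the equation does not hold at this point.

Answer: Fails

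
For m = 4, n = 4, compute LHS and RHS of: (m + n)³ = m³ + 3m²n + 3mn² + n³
LHS = (4 + 4)³ = 512
RHS = 4³ + 3·4²·4 + 3·4·4² + 4³ = 512

LHS = RHS: the two sides agree.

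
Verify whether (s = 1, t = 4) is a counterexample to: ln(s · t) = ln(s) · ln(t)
Substituting s = 1, t = 4:
LHS = ln(1 · 4) = ln(4) ≈ 1.386
RHS = ln(1) · ln(4) = 0

Since LHS ≠ RHS, this pair disproves the claim.

Answer: Yes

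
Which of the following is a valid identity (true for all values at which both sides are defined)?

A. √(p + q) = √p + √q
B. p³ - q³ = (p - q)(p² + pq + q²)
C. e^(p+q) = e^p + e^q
A: fails at (4, 5) — LHS = 3, RHS = 2 + √(5) ≈ 4.236.
B: holds — e.g. at (4, 6), both sides equal -152.
C: fails at (5, 8) — LHS = e^13 ≈ 442413.4, RHS = e^5 + e^8 ≈ 3129.

Answer: B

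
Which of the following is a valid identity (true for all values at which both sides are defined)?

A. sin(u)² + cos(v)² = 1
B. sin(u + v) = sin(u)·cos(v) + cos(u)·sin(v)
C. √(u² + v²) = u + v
A: fails at (0, 1) — LHS = cos(1)² ≈ 0.2919, RHS = 1.
B: holds — e.g. at (0, 1), both sides equal sin(1) ≈ 0.8415.
C: fails at (2, 7) — LHS = √(53) ≈ 7.28, RHS = 9.

Answer: B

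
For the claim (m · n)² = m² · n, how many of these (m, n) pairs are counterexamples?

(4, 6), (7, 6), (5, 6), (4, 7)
4

Testing each pair:
(4, 6): LHS = 576, RHS = 96 → counterexample
(7, 6): LHS = 1764, RHS = 294 → counterexample
(5, 6): LHS = 900, RHS = 150 → counterexample
(4, 7): LHS = 784, RHS = 112 → counterexample

That makes 4 counterexamples.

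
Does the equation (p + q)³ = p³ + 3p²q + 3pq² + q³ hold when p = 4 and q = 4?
Holds

Substituting p = 4, q = 4:

LHS = (4 + 4)³ = 512
RHS = 4³ + 3·4²·4 + 3·4·4² + 4³ = 512

LHS = RHS, so the equation holds at this point.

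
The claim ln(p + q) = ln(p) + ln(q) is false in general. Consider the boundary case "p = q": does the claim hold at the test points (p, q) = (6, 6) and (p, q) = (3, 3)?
No, fails at both test points

At (6, 6): LHS = ln(12) ≈ 2.485 ≠ RHS = 2·ln(6) ≈ 3.584
At (3, 3): LHS = ln(6) ≈ 1.792 ≠ RHS = 2·ln(3) ≈ 2.197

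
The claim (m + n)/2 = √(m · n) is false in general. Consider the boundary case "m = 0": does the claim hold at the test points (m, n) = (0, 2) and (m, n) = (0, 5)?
At (0, 2): LHS = 1 ≠ RHS = 0
At (0, 5): LHS = 5/2 ≠ RHS = 0

Answer: No, fails at both test points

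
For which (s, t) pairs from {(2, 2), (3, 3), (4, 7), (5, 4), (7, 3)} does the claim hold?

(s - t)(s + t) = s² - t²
All pairs

Testing each pair:
(2, 2): LHS = 0, RHS = 0 → holds
(3, 3): LHS = 0, RHS = 0 → holds
(4, 7): LHS = -33, RHS = -33 → holds
(5, 4): LHS = 9, RHS = 9 → holds
(7, 3): LHS = 40, RHS = 40 → holds

Every pair satisfies the claim.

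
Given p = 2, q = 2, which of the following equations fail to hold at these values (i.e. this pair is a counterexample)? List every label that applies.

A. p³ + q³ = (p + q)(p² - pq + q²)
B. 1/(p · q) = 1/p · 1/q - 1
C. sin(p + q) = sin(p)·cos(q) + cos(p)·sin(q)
Evaluating each claim at the given values:
A. LHS = 16, RHS = 16 → holds here (LHS = RHS)
B. LHS = 1/4, RHS = -3/4 → fails here (LHS ≠ RHS)
C. LHS = sin(4) ≈ -0.7568, RHS = 2·sin(2)·cos(2) ≈ -0.7568 → holds here (LHS = RHS)

Answer: B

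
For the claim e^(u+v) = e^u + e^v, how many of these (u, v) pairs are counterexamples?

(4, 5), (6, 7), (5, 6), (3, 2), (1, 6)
Testing each pair:
(4, 5): LHS = e^9 ≈ 8103, RHS = e^4 + e^5 ≈ 203 → counterexample
(6, 7): LHS = e^13 ≈ 442413.4, RHS = e^6 + e^7 ≈ 1500 → counterexample
(5, 6): LHS = e^11 ≈ 59874.1, RHS = e^5 + e^6 ≈ 551.8 → counterexample
(3, 2): LHS = e^5 ≈ 148.4, RHS = e^2 + e^3 ≈ 27.47 → counterexample
(1, 6): LHS = e^7 ≈ 1097, RHS = e + e^6 ≈ 406.1 → counterexample

That makes 5 counterexamples.

Answer: 5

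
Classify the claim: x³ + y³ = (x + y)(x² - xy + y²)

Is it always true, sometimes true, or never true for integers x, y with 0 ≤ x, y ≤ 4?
The identity holds for every pair in the range. For instance at (x, y) = (4, 1): both sides equal 65.

Answer: Always true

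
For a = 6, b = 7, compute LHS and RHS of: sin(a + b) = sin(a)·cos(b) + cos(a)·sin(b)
LHS = sin(6 + 7) = sin(13) ≈ 0.4202
RHS = sin(6)·cos(7) + cos(6)·sin(7) = sin(6)·cos(7) + sin(7)·cos(6) ≈ 0.4202

LHS = RHS: the two sides agree.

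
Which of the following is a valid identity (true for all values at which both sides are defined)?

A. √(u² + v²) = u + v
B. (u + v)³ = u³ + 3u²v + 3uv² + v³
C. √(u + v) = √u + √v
A: fails at (1, 2) — LHS = √(5) ≈ 2.236, RHS = 3.
B: holds — e.g. at (1, 1), both sides equal 8.
C: fails at (3, 3) — LHS = √(6) ≈ 2.449, RHS = 2·√(3) ≈ 3.464.

Answer: B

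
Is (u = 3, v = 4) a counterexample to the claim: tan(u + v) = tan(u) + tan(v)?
Substituting u = 3, v = 4:
LHS = tan(3 + 4) = tan(7) ≈ 0.8714
RHS = tan(3) + tan(4) ≈ 1.015

Since LHS ≠ RHS, this pair disproves the claim.

Answer: Yes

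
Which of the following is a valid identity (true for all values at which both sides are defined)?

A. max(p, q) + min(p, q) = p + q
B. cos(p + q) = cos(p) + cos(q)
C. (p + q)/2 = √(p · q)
A: holds — e.g. at (5, 5), both sides equal 10.
B: fails at (3, 3) — LHS = cos(6) ≈ 0.9602, RHS = 2·cos(3) ≈ -1.98.
C: fails at (2, 7) — LHS = 9/2, RHS = √(14) ≈ 3.742.

Answer: A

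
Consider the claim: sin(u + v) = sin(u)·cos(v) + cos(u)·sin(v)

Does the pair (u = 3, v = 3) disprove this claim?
No

Substituting u = 3, v = 3:
LHS = sin(3 + 3) = sin(6) ≈ -0.2794
RHS = sin(3)·cos(3) + cos(3)·sin(3) = 2·sin(3)·cos(3) ≈ -0.2794

The sides agree, so this pair does not disprove the claim.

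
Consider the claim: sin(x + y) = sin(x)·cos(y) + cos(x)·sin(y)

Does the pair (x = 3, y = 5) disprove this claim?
No

Substituting x = 3, y = 5:
LHS = sin(3 + 5) = sin(8) ≈ 0.9894
RHS = sin(3)·cos(5) + cos(3)·sin(5) = sin(3)·cos(5) + sin(5)·cos(3) ≈ 0.9894

The sides agree, so this pair does not disprove the claim.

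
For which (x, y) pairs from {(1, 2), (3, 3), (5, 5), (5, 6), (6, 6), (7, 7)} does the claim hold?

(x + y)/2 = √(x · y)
Testing each pair:
(1, 2): LHS = 3/2, RHS = √(2) ≈ 1.414 → fails
(3, 3): LHS = 3, RHS = 3 → holds
(5, 5): LHS = 5, RHS = 5 → holds
(5, 6): LHS = 11/2, RHS = √(30) ≈ 5.477 → fails
(6, 6): LHS = 6, RHS = 6 → holds
(7, 7): LHS = 7, RHS = 7 → holds

4 of 6 pairs satisfy the claim.

Answer: (3, 3), (5, 5), (6, 6), (7, 7)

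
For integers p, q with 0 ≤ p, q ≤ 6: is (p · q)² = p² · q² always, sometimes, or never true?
Always true

The identity holds for every pair in the range. For instance at (p, q) = (4, 2): both sides equal 64.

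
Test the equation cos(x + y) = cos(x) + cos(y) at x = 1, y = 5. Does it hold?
Substituting x = 1, y = 5:

LHS = cos(1 + 5) = cos(6) ≈ 0.9602
RHS = cos(1) + cos(5) ≈ 0.824

LHS ≠ RHS, so the equation does not hold at this point.

Answer: Fails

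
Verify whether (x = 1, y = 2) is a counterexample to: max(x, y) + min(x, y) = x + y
Substituting x = 1, y = 2:
LHS = max(1, 2) + min(1, 2) = 3
RHS = 1 + 2 = 3

The sides agree, so this pair does not disprove the claim.

Answer: No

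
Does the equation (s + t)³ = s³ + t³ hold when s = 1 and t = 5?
Substituting s = 1, t = 5:

LHS = (1 + 5)³ = 216
RHS = 1³ + 5³ = 126

LHS ≠ RHS, so the equation does not hold at this point.

Answer: Fails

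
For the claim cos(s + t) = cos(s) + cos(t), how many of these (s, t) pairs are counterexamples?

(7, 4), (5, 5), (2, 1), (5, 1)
Testing each pair:
(7, 4): LHS = cos(11) ≈ 0.004426, RHS = cos(4) + cos(7) ≈ 0.1003 → counterexample
(5, 5): LHS = cos(10) ≈ -0.8391, RHS = 2·cos(5) ≈ 0.5673 → counterexample
(2, 1): LHS = cos(3) ≈ -0.99, RHS = cos(2) + cos(1) ≈ 0.1242 → counterexample
(5, 1): LHS = cos(6) ≈ 0.9602, RHS = cos(5) + cos(1) ≈ 0.824 → counterexample

That makes 4 counterexamples.

Answer: 4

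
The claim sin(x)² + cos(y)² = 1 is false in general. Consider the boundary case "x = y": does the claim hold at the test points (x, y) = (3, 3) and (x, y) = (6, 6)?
At (3, 3): LHS = sin(3)² + cos(3)² = 1, RHS = 1 → equal
At (6, 6): LHS = sin(6)² + cos(6)² = 1, RHS = 1 → equal

So the claim does hold at both of these boundary points, even though it is not an identity.

Answer: Yes, holds at both test points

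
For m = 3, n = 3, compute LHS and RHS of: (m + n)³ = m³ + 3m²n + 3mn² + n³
LHS = (3 + 3)³ = 216
RHS = 3³ + 3·3²·3 + 3·3·3² + 3³ = 216

LHS = RHS: the two sides agree.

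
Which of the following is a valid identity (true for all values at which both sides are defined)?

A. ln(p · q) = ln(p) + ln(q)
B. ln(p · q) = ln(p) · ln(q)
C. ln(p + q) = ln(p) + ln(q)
A

A: holds — e.g. at (1, 5), both sides equal ln(5) ≈ 1.609.
B: fails at (1, 3) — LHS = ln(3) ≈ 1.099, RHS = 0.
C: fails at (4, 6) — LHS = ln(10) ≈ 2.303, RHS = ln(4) + ln(6) ≈ 3.178.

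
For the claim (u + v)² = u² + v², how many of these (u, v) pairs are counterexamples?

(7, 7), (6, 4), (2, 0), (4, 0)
Testing each pair:
(7, 7): LHS = 196, RHS = 98 → counterexample
(6, 4): LHS = 100, RHS = 52 → counterexample
(2, 0): LHS = 4, RHS = 4 → satisfies claim
(4, 0): LHS = 16, RHS = 16 → satisfies claim

That makes 2 counterexamples.

Answer: 2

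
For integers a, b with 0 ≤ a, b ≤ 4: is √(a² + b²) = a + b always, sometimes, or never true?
It holds at (a, b) = (0, 2) (both sides equal 2), but fails at (a, b) = (2, 2) (LHS = 2·√(2) ≈ 2.828, RHS = 4).

Answer: Sometimes true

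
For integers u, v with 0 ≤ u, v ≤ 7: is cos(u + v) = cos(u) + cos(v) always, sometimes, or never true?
Never true

The claim fails for every pair in the range. For instance at (u, v) = (5, 1): LHS = cos(6) ≈ 0.9602, RHS = cos(5) + cos(1) ≈ 0.824.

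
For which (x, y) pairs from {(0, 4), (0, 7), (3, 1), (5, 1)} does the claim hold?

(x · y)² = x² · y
Testing each pair:
(0, 4): LHS = 0, RHS = 0 → holds
(0, 7): LHS = 0, RHS = 0 → holds
(3, 1): LHS = 9, RHS = 9 → holds
(5, 1): LHS = 25, RHS = 25 → holds

Every pair satisfies the claim.

Answer: All pairs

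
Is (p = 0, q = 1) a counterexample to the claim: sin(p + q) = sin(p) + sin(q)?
No

Substituting p = 0, q = 1:
LHS = sin(0 + 1) = sin(1) ≈ 0.8415
RHS = sin(0) + sin(1) = sin(1) ≈ 0.8415

The sides agree, so this pair does not disprove the claim.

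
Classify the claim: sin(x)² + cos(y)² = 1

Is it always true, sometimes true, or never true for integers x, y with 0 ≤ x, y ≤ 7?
Sometimes true

It holds at (x, y) = (2, 2) (both sides equal 1), but fails at (x, y) = (6, 1) (LHS = sin(6)² + cos(1)² ≈ 0.37, RHS = 1).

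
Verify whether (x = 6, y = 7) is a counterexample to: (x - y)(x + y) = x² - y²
Substituting x = 6, y = 7:
LHS = (6 - 7)(6 + 7) = -13
RHS = 6² - 7² = -13

The sides agree, so this pair does not disprove the claim.

Answer: No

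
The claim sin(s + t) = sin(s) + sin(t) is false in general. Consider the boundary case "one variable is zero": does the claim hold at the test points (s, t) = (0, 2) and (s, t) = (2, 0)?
Yes, holds at both test points

At (0, 2): LHS = sin(2) ≈ 0.9093, RHS = sin(2) ≈ 0.9093 → equal
At (2, 0): LHS = sin(2) ≈ 0.9093, RHS = sin(2) ≈ 0.9093 → equal

So the claim does hold at both of these boundary points, even though it is not an identity.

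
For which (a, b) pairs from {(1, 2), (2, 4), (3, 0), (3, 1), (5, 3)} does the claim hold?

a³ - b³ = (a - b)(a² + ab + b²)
Testing each pair:
(1, 2): LHS = -7, RHS = -7 → holds
(2, 4): LHS = -56, RHS = -56 → holds
(3, 0): LHS = 27, RHS = 27 → holds
(3, 1): LHS = 26, RHS = 26 → holds
(5, 3): LHS = 98, RHS = 98 → holds

Every pair satisfies the claim.

Answer: All pairs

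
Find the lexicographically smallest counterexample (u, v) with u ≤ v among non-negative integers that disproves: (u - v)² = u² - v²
Substituting (0, 1) into the claim:
LHS = (0 - 1)² = 1
RHS = 0² - 1² = -1

Since LHS ≠ RHS, this pair disproves the claim, and no lexicographically smaller pair (u ≤ v, non-negative integers) does.

For instance (1, 2) is also a counterexample (LHS = 1, RHS = -3), but it's lexicographically larger.

Answer: (u, v) = (0, 1)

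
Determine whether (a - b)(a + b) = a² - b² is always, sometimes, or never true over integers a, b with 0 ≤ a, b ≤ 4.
Always true

The identity holds for every pair in the range. For instance at (a, b) = (0, 0): both sides equal 0.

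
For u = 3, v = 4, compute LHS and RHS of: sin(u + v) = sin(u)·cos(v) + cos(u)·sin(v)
LHS = sin(3 + 4) = sin(7) ≈ 0.657
RHS = sin(3)·cos(4) + cos(3)·sin(4) = sin(3)·cos(4) + sin(4)·cos(3) ≈ 0.657

LHS = RHS: the two sides agree.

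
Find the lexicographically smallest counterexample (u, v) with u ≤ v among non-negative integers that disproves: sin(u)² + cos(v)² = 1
(u, v) = (0, 1)

Substituting (0, 1) into the claim:
LHS = sin(0)² + cos(1)² = cos(1)² ≈ 0.2919
RHS = 1

Since LHS ≠ RHS, this pair disproves the claim, and no lexicographically smaller pair (u ≤ v, non-negative integers) does.

For instance (1, 4) is also a counterexample (LHS = cos(4)² + sin(1)² ≈ 1.135, RHS = 1), but it's lexicographically larger.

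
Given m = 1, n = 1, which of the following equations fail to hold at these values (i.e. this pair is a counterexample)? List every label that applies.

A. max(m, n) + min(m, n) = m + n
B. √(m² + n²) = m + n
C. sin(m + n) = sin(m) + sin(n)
Evaluating each claim at the given values:
A. LHS = 2, RHS = 2 → holds here (LHS = RHS)
B. LHS = √(2) ≈ 1.414, RHS = 2 → fails here (LHS ≠ RHS)
C. LHS = sin(2) ≈ 0.9093, RHS = 2·sin(1) ≈ 1.683 → fails here (LHS ≠ RHS)

Answer: B, C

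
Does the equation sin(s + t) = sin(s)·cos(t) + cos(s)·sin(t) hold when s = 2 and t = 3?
Holds

Substituting s = 2, t = 3:

LHS = sin(2 + 3) = sin(5) ≈ -0.9589
RHS = sin(2)·cos(3) + cos(2)·sin(3) = sin(2)·cos(3) + sin(3)·cos(2) ≈ -0.9589

LHS = RHS, so the equation holds at this point.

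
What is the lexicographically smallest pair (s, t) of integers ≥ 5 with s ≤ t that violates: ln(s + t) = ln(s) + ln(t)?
Substituting (5, 5) into the claim:
LHS = ln(5 + 5) = ln(10) ≈ 2.303
RHS = ln(5) + ln(5) = 2·ln(5) ≈ 3.219

Since LHS ≠ RHS, this pair disproves the claim, and no lexicographically smaller pair (s ≤ t, integers ≥ 5) does.

For instance (5, 6) is also a counterexample (LHS = ln(11) ≈ 2.398, RHS = ln(5) + ln(6) ≈ 3.401), but it's lexicographically larger.

Answer: (s, t) = (5, 5)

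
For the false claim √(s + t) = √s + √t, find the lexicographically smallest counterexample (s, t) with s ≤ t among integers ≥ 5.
(s, t) = (5, 5)

Substituting (5, 5) into the claim:
LHS = √(5 + 5) = √(10) ≈ 3.162
RHS = √5 + √5 = 2·√(5) ≈ 4.472

Since LHS ≠ RHS, this pair disproves the claim, and no lexicographically smaller pair (s ≤ t, integers ≥ 5) does.

For instance (8, 9) is also a counterexample (LHS = √(17) ≈ 4.123, RHS = 2·√(2) + 3 ≈ 5.828), but it's lexicographically larger.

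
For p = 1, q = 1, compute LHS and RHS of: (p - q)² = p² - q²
LHS = (1 - 1)² = 0
RHS = 1² - 1² = 0

LHS = RHS: the two sides agree.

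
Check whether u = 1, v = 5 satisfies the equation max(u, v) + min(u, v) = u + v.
Holds

Substituting u = 1, v = 5:

LHS = max(1, 5) + min(1, 5) = 6
RHS = 1 + 5 = 6

LHS = RHS, so the equation holds at this point.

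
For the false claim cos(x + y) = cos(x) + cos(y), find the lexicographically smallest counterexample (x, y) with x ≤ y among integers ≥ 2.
(x, y) = (2, 2)

Substituting (2, 2) into the claim:
LHS = cos(2 + 2) = cos(4) ≈ -0.6536
RHS = cos(2) + cos(2) = 2·cos(2) ≈ -0.8323

Since LHS ≠ RHS, this pair disproves the claim, and no lexicographically smaller pair (x ≤ y, integers ≥ 2) does.

For instance (3, 4) is also a counterexample (LHS = cos(7) ≈ 0.7539, RHS = cos(3) + cos(4) ≈ -1.644), but it's lexicographically larger.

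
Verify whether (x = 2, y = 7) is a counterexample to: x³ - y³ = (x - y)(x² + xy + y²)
Substituting x = 2, y = 7:
LHS = 2³ - 7³ = -335
RHS = (2 - 7)(2² + 2·7 + 7²) = -335

The sides agree, so this pair does not disprove the claim.

Answer: No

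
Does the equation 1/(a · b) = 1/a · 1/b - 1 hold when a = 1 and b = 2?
Fails

Substituting a = 1, b = 2:

LHS = 1/(1 · 2) = 1/2
RHS = 1/1 · 1/2 - 1 = -1/2

LHS ≠ RHS, so the equation does not hold at this point.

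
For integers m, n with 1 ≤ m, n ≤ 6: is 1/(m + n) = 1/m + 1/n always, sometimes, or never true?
Never true

The claim fails for every pair in the range. For instance at (m, n) = (2, 4): LHS = 1/6, RHS = 3/4.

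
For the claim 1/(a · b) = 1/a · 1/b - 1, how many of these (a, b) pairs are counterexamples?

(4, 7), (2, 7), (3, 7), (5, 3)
Testing each pair:
(4, 7): LHS = 1/28, RHS = -27/28 → counterexample
(2, 7): LHS = 1/14, RHS = -13/14 → counterexample
(3, 7): LHS = 1/21, RHS = -20/21 → counterexample
(5, 3): LHS = 1/15, RHS = -14/15 → counterexample

That makes 4 counterexamples.

Answer: 4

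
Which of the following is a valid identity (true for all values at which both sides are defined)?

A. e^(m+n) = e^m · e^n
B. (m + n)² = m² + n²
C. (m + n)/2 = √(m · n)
A: holds — e.g. at (4, 4), both sides equal e^8 ≈ 2981.
B: fails at (3, 4) — LHS = 49, RHS = 25.
C: fails at (2, 5) — LHS = 7/2, RHS = √(10) ≈ 3.162.

Answer: A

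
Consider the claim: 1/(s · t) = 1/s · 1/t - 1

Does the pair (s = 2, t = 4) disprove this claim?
Substituting s = 2, t = 4:
LHS = 1/(2 · 4) = 1/8
RHS = 1/2 · 1/4 - 1 = -7/8

Since LHS ≠ RHS, this pair disproves the claim.

Answer: Yes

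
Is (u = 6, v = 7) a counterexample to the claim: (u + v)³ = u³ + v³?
Yes

Substituting u = 6, v = 7:
LHS = (6 + 7)³ = 2197
RHS = 6³ + 7³ = 559

Since LHS ≠ RHS, this pair disproves the claim.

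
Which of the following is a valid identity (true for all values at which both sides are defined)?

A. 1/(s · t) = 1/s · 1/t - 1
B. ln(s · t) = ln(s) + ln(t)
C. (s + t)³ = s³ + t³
A: fails at (5, 5) — LHS = 1/25, RHS = -24/25.
B: holds — e.g. at (6, 7), both sides equal ln(42) ≈ 3.738.
C: fails at (1, 4) — LHS = 125, RHS = 65.

Answer: B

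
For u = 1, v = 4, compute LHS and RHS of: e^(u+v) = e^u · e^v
LHS = e^(1+4) = e^5 ≈ 148.4
RHS = e^1 · e^4 = e^5 ≈ 148.4

LHS = RHS: the two sides agree.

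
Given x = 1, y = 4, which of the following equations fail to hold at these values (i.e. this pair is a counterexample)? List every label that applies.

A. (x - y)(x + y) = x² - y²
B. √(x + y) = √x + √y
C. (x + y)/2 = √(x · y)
Evaluating each claim at the given values:
A. LHS = -15, RHS = -15 → holds here (LHS = RHS)
B. LHS = √(5) ≈ 2.236, RHS = 3 → fails here (LHS ≠ RHS)
C. LHS = 5/2, RHS = 2 → fails here (LHS ≠ RHS)

Answer: B, C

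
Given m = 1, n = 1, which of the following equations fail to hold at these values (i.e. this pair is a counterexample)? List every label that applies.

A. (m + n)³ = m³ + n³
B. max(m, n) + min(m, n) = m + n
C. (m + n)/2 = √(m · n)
Evaluating each claim at the given values:
A. LHS = 8, RHS = 2 → fails here (LHS ≠ RHS)
B. LHS = 2, RHS = 2 → holds here (LHS = RHS)
C. LHS = 1, RHS = 1 → holds here (LHS = RHS)

Answer: A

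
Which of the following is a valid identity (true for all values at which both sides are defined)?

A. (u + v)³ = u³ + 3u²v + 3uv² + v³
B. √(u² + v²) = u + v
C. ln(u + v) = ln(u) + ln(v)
A

A: holds — e.g. at (2, 2), both sides equal 64.
B: fails at (3, 5) — LHS = √(34) ≈ 5.831, RHS = 8.
C: fails at (1, 4) — LHS = ln(5) ≈ 1.609, RHS = ln(4) ≈ 1.386.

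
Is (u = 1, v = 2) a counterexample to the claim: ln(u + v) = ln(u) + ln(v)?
Substituting u = 1, v = 2:
LHS = ln(1 + 2) = ln(3) ≈ 1.099
RHS = ln(1) + ln(2) = ln(2) ≈ 0.6931

Since LHS ≠ RHS, this pair disproves the claim.

Answer: Yes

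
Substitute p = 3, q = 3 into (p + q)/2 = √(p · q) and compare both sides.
LHS = (3 + 3)/2 = 3
RHS = √(3 · 3) = 3

LHS = RHS: the two sides agree.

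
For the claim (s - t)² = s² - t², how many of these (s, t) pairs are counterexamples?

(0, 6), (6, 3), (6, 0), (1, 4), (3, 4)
Testing each pair:
(0, 6): LHS = 36, RHS = -36 → counterexample
(6, 3): LHS = 9, RHS = 27 → counterexample
(6, 0): LHS = 36, RHS = 36 → satisfies claim
(1, 4): LHS = 9, RHS = -15 → counterexample
(3, 4): LHS = 1, RHS = -7 → counterexample

That makes 4 counterexamples.

Answer: 4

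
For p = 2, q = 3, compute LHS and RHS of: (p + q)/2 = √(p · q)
LHS = (2 + 3)/2 = 5/2
RHS = √(2 · 3) = √(6) ≈ 2.449

LHS ≠ RHS (they differ by about 0.05051), so the equation does not hold here.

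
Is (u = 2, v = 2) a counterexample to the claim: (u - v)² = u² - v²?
Substituting u = 2, v = 2:
LHS = (2 - 2)² = 0
RHS = 2² - 2² = 0

The sides agree, so this pair does not disprove the claim.

Answer: No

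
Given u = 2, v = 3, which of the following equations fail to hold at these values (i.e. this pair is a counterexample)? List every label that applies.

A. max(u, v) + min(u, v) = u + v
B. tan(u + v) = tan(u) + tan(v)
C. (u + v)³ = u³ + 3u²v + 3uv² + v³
B

Evaluating each claim at the given values:
A. LHS = 5, RHS = 5 → holds here (LHS = RHS)
B. LHS = tan(5) ≈ -3.381, RHS = tan(2) + tan(3) ≈ -2.328 → fails here (LHS ≠ RHS)
C. LHS = 125, RHS = 125 → holds here (LHS = RHS)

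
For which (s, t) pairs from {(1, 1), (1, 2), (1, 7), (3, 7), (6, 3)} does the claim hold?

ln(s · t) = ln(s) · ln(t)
(1, 1)

Testing each pair:
(1, 1): LHS = 0, RHS = 0 → holds
(1, 2): LHS = ln(2) ≈ 0.6931, RHS = 0 → fails
(1, 7): LHS = ln(7) ≈ 1.946, RHS = 0 → fails
(3, 7): LHS = ln(21) ≈ 3.045, RHS = ln(3)·ln(7) ≈ 2.138 → fails
(6, 3): LHS = ln(18) ≈ 2.89, RHS = ln(3)·ln(6) ≈ 1.968 → fails

1 of 5 pairs satisfies the claim.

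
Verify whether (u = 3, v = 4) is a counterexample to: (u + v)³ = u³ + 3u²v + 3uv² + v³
Substituting u = 3, v = 4:
LHS = (3 + 4)³ = 343
RHS = 3³ + 3·3²·4 + 3·3·4² + 4³ = 343

The sides agree, so this pair does not disprove the claim.

Answer: No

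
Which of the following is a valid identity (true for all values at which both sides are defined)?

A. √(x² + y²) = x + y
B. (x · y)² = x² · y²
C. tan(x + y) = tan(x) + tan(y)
A: fails at (3, 7) — LHS = √(58) ≈ 7.616, RHS = 10.
B: holds — e.g. at (2, 3), both sides equal 36.
C: fails at (3, 7) — LHS = tan(10) ≈ 0.6484, RHS = tan(3) + tan(7) ≈ 0.7289.

Answer: B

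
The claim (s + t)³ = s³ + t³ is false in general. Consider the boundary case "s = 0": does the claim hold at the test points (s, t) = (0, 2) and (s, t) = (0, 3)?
Yes, holds at both test points

At (0, 2): LHS = 8, RHS = 8 → equal
At (0, 3): LHS = 27, RHS = 27 → equal

So the claim does hold at both of these boundary points, even though it is not an identity.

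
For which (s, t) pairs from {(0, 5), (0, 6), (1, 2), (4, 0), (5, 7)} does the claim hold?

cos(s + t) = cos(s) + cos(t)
Testing each pair:
(0, 5): LHS = cos(5) ≈ 0.2837, RHS = cos(5) + 1 ≈ 1.284 → fails
(0, 6): LHS = cos(6) ≈ 0.9602, RHS = cos(6) + 1 ≈ 1.96 → fails
(1, 2): LHS = cos(3) ≈ -0.99, RHS = cos(2) + cos(1) ≈ 0.1242 → fails
(4, 0): LHS = cos(4) ≈ -0.6536, RHS = cos(4) + 1 ≈ 0.3464 → fails
(5, 7): LHS = cos(12) ≈ 0.8439, RHS = cos(5) + cos(7) ≈ 1.038 → fails

No pair satisfies the claim.

Answer: None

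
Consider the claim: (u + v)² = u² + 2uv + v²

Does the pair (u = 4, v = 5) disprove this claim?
Substituting u = 4, v = 5:
LHS = (4 + 5)² = 81
RHS = 4² + 2·4·5 + 5² = 81

The sides agree, so this pair does not disprove the claim.

Answer: No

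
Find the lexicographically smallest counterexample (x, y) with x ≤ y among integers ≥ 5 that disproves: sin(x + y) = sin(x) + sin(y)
Substituting (5, 5) into the claim:
LHS = sin(5 + 5) = sin(10) ≈ -0.544
RHS = sin(5) + sin(5) = 2·sin(5) ≈ -1.918

Since LHS ≠ RHS, this pair disproves the claim, and no lexicographically smaller pair (x ≤ y, integers ≥ 5) does.

For instance (7, 8) is also a counterexample (LHS = sin(15) ≈ 0.6503, RHS = sin(7) + sin(8) ≈ 1.646), but it's lexicographically larger.

Answer: (x, y) = (5, 5)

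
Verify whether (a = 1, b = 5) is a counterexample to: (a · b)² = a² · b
Substituting a = 1, b = 5:
LHS = (1 · 5)² = 25
RHS = 1² · 5 = 5

Since LHS ≠ RHS, this pair disproves the claim.

Answer: Yes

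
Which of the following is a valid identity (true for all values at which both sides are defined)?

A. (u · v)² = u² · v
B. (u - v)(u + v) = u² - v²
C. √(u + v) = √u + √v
A: fails at (1, 4) — LHS = 16, RHS = 4.
B: holds — e.g. at (3, 5), both sides equal -16.
C: fails at (4, 5) — LHS = 3, RHS = 2 + √(5) ≈ 4.236.

Answer: B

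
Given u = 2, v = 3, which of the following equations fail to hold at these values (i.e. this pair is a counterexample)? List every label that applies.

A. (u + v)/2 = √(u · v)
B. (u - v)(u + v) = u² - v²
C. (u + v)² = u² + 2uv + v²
A

Evaluating each claim at the given values:
A. LHS = 5/2, RHS = √(6) ≈ 2.449 → fails here (LHS ≠ RHS)
B. LHS = -5, RHS = -5 → holds here (LHS = RHS)
C. LHS = 25, RHS = 25 → holds here (LHS = RHS)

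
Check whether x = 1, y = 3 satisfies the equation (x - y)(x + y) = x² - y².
Substituting x = 1, y = 3:

LHS = (1 - 3)(1 + 3) = -8
RHS = 1² - 3² = -8

LHS = RHS, so the equation holds at this point.

Answer: Holds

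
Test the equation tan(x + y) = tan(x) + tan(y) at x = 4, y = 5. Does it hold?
Fails

Substituting x = 4, y = 5:

LHS = tan(4 + 5) = tan(9) ≈ -0.4523
RHS = tan(4) + tan(5) ≈ -2.223

LHS ≠ RHS, so the equation does not hold at this point.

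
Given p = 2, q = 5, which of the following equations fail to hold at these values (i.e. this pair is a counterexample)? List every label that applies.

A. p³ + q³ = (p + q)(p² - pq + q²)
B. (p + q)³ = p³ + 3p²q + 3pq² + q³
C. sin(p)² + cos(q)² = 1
C

Evaluating each claim at the given values:
A. LHS = 133, RHS = 133 → holds here (LHS = RHS)
B. LHS = 343, RHS = 343 → holds here (LHS = RHS)
C. LHS = cos(5)² + sin(2)² ≈ 0.9073, RHS = 1 → fails here (LHS ≠ RHS)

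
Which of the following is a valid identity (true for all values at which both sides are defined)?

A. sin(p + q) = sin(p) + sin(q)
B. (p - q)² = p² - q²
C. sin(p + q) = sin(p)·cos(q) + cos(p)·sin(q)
C

A: fails at (3, 7) — LHS = sin(10) ≈ -0.544, RHS = sin(3) + sin(7) ≈ 0.7981.
B: fails at (3, 5) — LHS = 4, RHS = -16.
C: holds — e.g. at (2, 4), both sides equal sin(6) ≈ -0.2794.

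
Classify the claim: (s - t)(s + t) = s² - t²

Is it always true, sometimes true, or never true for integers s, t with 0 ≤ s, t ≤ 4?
Always true

The identity holds for every pair in the range. For instance at (s, t) = (0, 3): both sides equal -9.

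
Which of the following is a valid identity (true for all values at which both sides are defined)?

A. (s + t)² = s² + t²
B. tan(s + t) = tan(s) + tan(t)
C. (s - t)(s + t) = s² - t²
A: fails at (2, 2) — LHS = 16, RHS = 8.
B: fails at (3, 3) — LHS = tan(6) ≈ -0.291, RHS = 2·tan(3) ≈ -0.2851.
C: holds — e.g. at (1, 4), both sides equal -15.

Answer: C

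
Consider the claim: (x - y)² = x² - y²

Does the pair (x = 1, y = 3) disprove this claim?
Yes

Substituting x = 1, y = 3:
LHS = (1 - 3)² = 4
RHS = 1² - 3² = -8

Since LHS ≠ RHS, this pair disproves the claim.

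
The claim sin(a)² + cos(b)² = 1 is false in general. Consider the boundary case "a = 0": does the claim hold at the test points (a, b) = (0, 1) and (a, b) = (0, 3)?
No, fails at both test points

At (0, 1): LHS = cos(1)² ≈ 0.2919 ≠ RHS = 1
At (0, 3): LHS = cos(3)² ≈ 0.9801 ≠ RHS = 1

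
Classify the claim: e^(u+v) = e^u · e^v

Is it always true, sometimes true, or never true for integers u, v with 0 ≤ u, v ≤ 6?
The identity holds for every pair in the range. For instance at (u, v) = (3, 0): both sides equal e^3 ≈ 20.09.

Answer: Always true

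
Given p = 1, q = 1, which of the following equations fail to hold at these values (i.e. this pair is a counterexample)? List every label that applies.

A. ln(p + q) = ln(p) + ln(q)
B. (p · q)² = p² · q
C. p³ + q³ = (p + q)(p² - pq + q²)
A

Evaluating each claim at the given values:
A. LHS = ln(2) ≈ 0.6931, RHS = 0 → fails here (LHS ≠ RHS)
B. LHS = 1, RHS = 1 → holds here (LHS = RHS)
C. LHS = 2, RHS = 2 → holds here (LHS = RHS)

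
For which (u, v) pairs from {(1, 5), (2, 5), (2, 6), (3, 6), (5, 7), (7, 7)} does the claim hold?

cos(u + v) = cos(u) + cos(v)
Testing each pair:
(1, 5): LHS = cos(6) ≈ 0.9602, RHS = cos(5) + cos(1) ≈ 0.824 → fails
(2, 5): LHS = cos(7) ≈ 0.7539, RHS = cos(2) + cos(5) ≈ -0.1325 → fails
(2, 6): LHS = cos(8) ≈ -0.1455, RHS = cos(2) + cos(6) ≈ 0.544 → fails
(3, 6): LHS = cos(9) ≈ -0.9111, RHS = cos(3) + cos(6) ≈ -0.02982 → fails
(5, 7): LHS = cos(12) ≈ 0.8439, RHS = cos(5) + cos(7) ≈ 1.038 → fails
(7, 7): LHS = cos(14) ≈ 0.1367, RHS = 2·cos(7) ≈ 1.508 → fails

No pair satisfies the claim.

Answer: None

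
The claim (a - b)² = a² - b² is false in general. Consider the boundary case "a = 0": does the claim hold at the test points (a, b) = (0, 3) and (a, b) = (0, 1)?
No, fails at both test points

At (0, 3): LHS = 9 ≠ RHS = -9
At (0, 1): LHS = 1 ≠ RHS = -1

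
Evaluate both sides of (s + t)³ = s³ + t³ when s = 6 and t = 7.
LHS = (6 + 7)³ = 2197
RHS = 6³ + 7³ = 559

LHS ≠ RHS, so the equation does not hold here.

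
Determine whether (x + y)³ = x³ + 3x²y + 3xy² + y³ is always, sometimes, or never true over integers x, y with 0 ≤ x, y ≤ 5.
The identity holds for every pair in the range. For instance at (x, y) = (4, 2): both sides equal 216.

Answer: Always true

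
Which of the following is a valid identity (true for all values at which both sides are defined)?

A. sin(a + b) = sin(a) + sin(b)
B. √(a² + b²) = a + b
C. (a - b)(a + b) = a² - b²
A: fails at (4, 4) — LHS = sin(8) ≈ 0.9894, RHS = 2·sin(4) ≈ -1.514.
B: fails at (4, 5) — LHS = √(41) ≈ 6.403, RHS = 9.
C: holds — e.g. at (3, 4), both sides equal -7.

Answer: C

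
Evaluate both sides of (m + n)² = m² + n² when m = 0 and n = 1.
LHS = (0 + 1)² = 1
RHS = 0² + 1² = 1

LHS = RHS: the two sides agree.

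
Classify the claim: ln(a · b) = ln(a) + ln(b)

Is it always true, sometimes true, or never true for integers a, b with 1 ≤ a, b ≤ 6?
Always true

The identity holds for every pair in the range. For instance at (a, b) = (4, 4): both sides equal ln(16) ≈ 2.773.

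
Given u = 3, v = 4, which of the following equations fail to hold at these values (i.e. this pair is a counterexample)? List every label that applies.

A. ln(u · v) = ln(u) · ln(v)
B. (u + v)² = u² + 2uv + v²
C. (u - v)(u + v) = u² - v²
Evaluating each claim at the given values:
A. LHS = ln(12) ≈ 2.485, RHS = ln(3)·ln(4) ≈ 1.523 → fails here (LHS ≠ RHS)
B. LHS = 49, RHS = 49 → holds here (LHS = RHS)
C. LHS = -7, RHS = -7 → holds here (LHS = RHS)

Answer: A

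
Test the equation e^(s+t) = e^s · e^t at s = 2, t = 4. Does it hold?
Holds

Substituting s = 2, t = 4:

LHS = e^(2+4) = e^6 ≈ 403.4
RHS = e^2 · e^4 = e^6 ≈ 403.4

LHS = RHS, so the equation holds at this point.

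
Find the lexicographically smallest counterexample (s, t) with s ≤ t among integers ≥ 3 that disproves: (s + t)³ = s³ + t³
Substituting (3, 3) into the claim:
LHS = (3 + 3)³ = 216
RHS = 3³ + 3³ = 54

Since LHS ≠ RHS, this pair disproves the claim, and no lexicographically smaller pair (s ≤ t, integers ≥ 3) does.

For instance (5, 6) is also a counterexample (LHS = 1331, RHS = 341), but it's lexicographically larger.

Answer: (s, t) = (3, 3)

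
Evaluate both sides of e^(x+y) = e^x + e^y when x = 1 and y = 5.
LHS = e^(1+5) = e^6 ≈ 403.4
RHS = e^1 + e^5 = e + e^5 ≈ 151.1

LHS ≠ RHS (they differ by about 252.3), so the equation does not hold here.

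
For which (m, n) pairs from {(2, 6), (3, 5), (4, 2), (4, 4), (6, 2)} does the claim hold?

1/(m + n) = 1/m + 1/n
None

Testing each pair:
(2, 6): LHS = 1/8, RHS = 2/3 → fails
(3, 5): LHS = 1/8, RHS = 8/15 → fails
(4, 2): LHS = 1/6, RHS = 3/4 → fails
(4, 4): LHS = 1/8, RHS = 1/2 → fails
(6, 2): LHS = 1/8, RHS = 2/3 → fails

No pair satisfies the claim.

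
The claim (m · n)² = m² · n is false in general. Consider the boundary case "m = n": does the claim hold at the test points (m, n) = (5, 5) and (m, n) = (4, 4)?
No, fails at both test points

At (5, 5): LHS = 625 ≠ RHS = 125
At (4, 4): LHS = 256 ≠ RHS = 64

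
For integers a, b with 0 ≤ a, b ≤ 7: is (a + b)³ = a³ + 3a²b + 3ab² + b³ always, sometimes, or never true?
Always true

The identity holds for every pair in the range. For instance at (a, b) = (2, 1): both sides equal 27.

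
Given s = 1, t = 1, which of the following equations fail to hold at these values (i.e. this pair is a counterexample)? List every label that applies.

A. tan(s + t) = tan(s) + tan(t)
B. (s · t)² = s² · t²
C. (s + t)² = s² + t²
Evaluating each claim at the given values:
A. LHS = tan(2) ≈ -2.185, RHS = 2·tan(1) ≈ 3.115 → fails here (LHS ≠ RHS)
B. LHS = 1, RHS = 1 → holds here (LHS = RHS)
C. LHS = 4, RHS = 2 → fails here (LHS ≠ RHS)

Answer: A, C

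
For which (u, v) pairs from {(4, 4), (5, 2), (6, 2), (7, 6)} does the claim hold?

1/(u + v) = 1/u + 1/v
None

Testing each pair:
(4, 4): LHS = 1/8, RHS = 1/2 → fails
(5, 2): LHS = 1/7, RHS = 7/10 → fails
(6, 2): LHS = 1/8, RHS = 2/3 → fails
(7, 6): LHS = 1/13, RHS = 13/42 → fails

No pair satisfies the claim.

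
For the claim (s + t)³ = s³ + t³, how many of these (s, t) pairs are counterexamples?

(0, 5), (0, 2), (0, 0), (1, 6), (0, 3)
Testing each pair:
(0, 5): LHS = 125, RHS = 125 → satisfies claim
(0, 2): LHS = 8, RHS = 8 → satisfies claim
(0, 0): LHS = 0, RHS = 0 → satisfies claim
(1, 6): LHS = 343, RHS = 217 → counterexample
(0, 3): LHS = 27, RHS = 27 → satisfies claim

That makes 1 counterexample.

Answer: 1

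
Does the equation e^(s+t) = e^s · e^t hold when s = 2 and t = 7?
Substituting s = 2, t = 7:

LHS = e^(2+7) = e^9 ≈ 8103
RHS = e^2 · e^7 = e^9 ≈ 8103

LHS = RHS, so the equation holds at this point.

Answer: Holds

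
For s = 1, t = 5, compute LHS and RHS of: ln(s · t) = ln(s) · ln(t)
LHS = ln(1 · 5) = ln(5) ≈ 1.609
RHS = ln(1) · ln(5) = 0

LHS ≠ RHS (they differ by about 1.609), so the equation does not hold here.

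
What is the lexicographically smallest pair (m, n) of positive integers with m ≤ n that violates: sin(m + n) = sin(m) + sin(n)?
(m, n) = (1, 1)

Substituting (1, 1) into the claim:
LHS = sin(1 + 1) = sin(2) ≈ 0.9093
RHS = sin(1) + sin(1) = 2·sin(1) ≈ 1.683

Since LHS ≠ RHS, this pair disproves the claim, and no lexicographically smaller pair (m ≤ n, positive integers) does.

For instance (2, 6) is also a counterexample (LHS = sin(8) ≈ 0.9894, RHS = sin(6) + sin(2) ≈ 0.6299), but it's lexicographically larger.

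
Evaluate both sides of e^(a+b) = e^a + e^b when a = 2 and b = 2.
LHS = e^(2+2) = e^4 ≈ 54.6
RHS = e^2 + e^2 = 2·e^2 ≈ 14.78

LHS ≠ RHS (they differ by about 39.82), so the equation does not hold here.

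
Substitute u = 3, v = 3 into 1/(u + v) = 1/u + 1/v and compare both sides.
LHS = 1/(3 + 3) = 1/6
RHS = 1/3 + 1/3 = 2/3

LHS ≠ RHS, so the equation does not hold here.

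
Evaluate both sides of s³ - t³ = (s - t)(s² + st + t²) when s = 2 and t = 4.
LHS = 2³ - 4³ = -56
RHS = (2 - 4)(2² + 2·4 + 4²) = -56

LHS = RHS: the two sides agree.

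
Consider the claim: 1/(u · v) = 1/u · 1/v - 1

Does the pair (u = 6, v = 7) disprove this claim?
Yes

Substituting u = 6, v = 7:
LHS = 1/(6 · 7) = 1/42
RHS = 1/6 · 1/7 - 1 = -41/42

Since LHS ≠ RHS, this pair disproves the claim.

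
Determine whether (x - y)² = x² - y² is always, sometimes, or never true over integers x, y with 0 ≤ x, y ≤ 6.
It holds at (x, y) = (6, 6) (both sides equal 0), but fails at (x, y) = (6, 1) (LHS = 25, RHS = 35).

Answer: Sometimes true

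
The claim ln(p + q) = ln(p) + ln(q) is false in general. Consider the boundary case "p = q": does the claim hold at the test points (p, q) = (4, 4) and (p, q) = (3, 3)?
No, fails at both test points

At (4, 4): LHS = ln(8) ≈ 2.079 ≠ RHS = 2·ln(4) ≈ 2.773
At (3, 3): LHS = ln(6) ≈ 1.792 ≠ RHS = 2·ln(3) ≈ 2.197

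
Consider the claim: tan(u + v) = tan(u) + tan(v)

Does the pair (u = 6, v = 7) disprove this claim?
Substituting u = 6, v = 7:
LHS = tan(6 + 7) = tan(13) ≈ 0.463
RHS = tan(6) + tan(7) ≈ 0.5804

Since LHS ≠ RHS, this pair disproves the claim.

Answer: Yes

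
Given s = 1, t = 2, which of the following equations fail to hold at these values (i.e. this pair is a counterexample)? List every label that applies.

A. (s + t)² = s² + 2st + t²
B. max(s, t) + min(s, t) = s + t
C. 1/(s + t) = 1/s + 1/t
C

Evaluating each claim at the given values:
A. LHS = 9, RHS = 9 → holds here (LHS = RHS)
B. LHS = 3, RHS = 3 → holds here (LHS = RHS)
C. LHS = 1/3, RHS = 3/2 → fails here (LHS ≠ RHS)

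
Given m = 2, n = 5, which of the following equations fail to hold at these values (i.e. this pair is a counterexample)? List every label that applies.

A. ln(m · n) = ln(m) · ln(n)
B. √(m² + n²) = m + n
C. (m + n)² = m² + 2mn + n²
A, B

Evaluating each claim at the given values:
A. LHS = ln(10) ≈ 2.303, RHS = ln(2)·ln(5) ≈ 1.116 → fails here (LHS ≠ RHS)
B. LHS = √(29) ≈ 5.385, RHS = 7 → fails here (LHS ≠ RHS)
C. LHS = 49, RHS = 49 → holds here (LHS = RHS)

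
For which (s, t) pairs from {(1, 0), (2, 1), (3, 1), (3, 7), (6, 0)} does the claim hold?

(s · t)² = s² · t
Testing each pair:
(1, 0): LHS = 0, RHS = 0 → holds
(2, 1): LHS = 4, RHS = 4 → holds
(3, 1): LHS = 9, RHS = 9 → holds
(3, 7): LHS = 441, RHS = 63 → fails
(6, 0): LHS = 0, RHS = 0 → holds

4 of 5 pairs satisfy the claim.

Answer: (1, 0), (2, 1), (3, 1), (6, 0)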